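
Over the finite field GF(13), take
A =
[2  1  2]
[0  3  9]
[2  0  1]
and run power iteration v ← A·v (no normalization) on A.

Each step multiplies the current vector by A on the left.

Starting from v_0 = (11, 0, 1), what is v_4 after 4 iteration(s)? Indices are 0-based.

v_0 = (11, 0, 1).
v_1 = A·v_0 = (11, 9, 10).
v_2 = A·v_1 = (12, 0, 6).
v_3 = A·v_2 = (10, 2, 4).
v_4 = A·v_3 = (4, 3, 11).

v_4 = (4, 3, 11)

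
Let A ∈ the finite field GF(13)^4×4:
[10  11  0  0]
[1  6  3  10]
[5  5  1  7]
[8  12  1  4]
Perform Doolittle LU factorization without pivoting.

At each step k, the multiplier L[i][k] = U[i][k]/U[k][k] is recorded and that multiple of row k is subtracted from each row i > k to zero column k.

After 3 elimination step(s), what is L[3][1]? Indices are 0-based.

L[3][1] = 11

k=0: U[0][0]=10
  eliminate (1,0): mult=4, new row 1: (0, 1, 3, 10); set L[1][0]=4
  eliminate (2,0): mult=7, new row 2: (0, 6, 1, 7); set L[2][0]=7
  eliminate (3,0): mult=6, new row 3: (0, 11, 1, 4); set L[3][0]=6
k=1: U[1][1]=1
  eliminate (2,1): mult=6, new row 2: (0, 0, 9, 12); set L[2][1]=6
  eliminate (3,1): mult=11, new row 3: (0, 0, 7, 11); set L[3][1]=11
k=2: U[2][2]=9
  eliminate (3,2): mult=8, new row 3: (0, 0, 0, 6); set L[3][2]=8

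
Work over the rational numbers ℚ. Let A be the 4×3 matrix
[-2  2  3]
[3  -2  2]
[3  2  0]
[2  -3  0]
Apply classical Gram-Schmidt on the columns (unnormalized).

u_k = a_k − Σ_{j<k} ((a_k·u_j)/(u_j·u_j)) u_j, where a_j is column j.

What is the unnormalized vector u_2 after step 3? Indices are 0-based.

Step 1: u_0 = a_0 = (-2, 3, 3, 2).
Step 2: u_1 = a_1 − (-5/13)·u_0 = (16/13, -11/13, 41/13, -29/13).
Step 3: u_2 = a_2 − (0)·u_0 − (26/223)·u_1 = (637/223, 468/223, -82/223, 58/223).

u_2 = (637/223, 468/223, -82/223, 58/223)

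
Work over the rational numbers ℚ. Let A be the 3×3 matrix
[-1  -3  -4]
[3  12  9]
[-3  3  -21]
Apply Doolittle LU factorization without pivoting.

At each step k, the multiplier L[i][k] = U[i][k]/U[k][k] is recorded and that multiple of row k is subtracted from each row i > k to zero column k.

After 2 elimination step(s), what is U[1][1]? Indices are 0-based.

Step 1: pivot at (0,0) is -1.
  row1 ← row1 − (-3)·row0  ⇒  L[1][0]=-3, U row1=(0, 3, -3)
  row2 ← row2 − (3)·row0  ⇒  L[2][0]=3, U row2=(0, 12, -9)
Step 2: pivot at (1,1) is 3.
  row2 ← row2 − (4)·row1  ⇒  L[2][1]=4, U row2=(0, 0, 3)

U[1][1] = 3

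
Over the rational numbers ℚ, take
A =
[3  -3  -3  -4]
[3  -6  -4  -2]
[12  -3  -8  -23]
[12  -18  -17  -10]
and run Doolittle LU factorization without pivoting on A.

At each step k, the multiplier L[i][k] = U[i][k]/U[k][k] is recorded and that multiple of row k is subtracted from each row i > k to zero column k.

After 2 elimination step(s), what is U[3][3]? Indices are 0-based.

U[3][3] = 2

k=0: U[0][0]=3
  eliminate (1,0): mult=1, new row 1: (0, -3, -1, 2); set L[1][0]=1
  eliminate (2,0): mult=4, new row 2: (0, 9, 4, -7); set L[2][0]=4
  eliminate (3,0): mult=4, new row 3: (0, -6, -5, 6); set L[3][0]=4
k=1: U[1][1]=-3
  eliminate (2,1): mult=-3, new row 2: (0, 0, 1, -1); set L[2][1]=-3
  eliminate (3,1): mult=2, new row 3: (0, 0, -3, 2); set L[3][1]=2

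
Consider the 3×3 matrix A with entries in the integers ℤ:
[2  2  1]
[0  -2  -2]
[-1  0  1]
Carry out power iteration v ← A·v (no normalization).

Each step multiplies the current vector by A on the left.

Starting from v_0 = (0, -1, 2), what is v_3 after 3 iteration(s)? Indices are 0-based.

v_0 = (0, -1, 2).
v_1 = A·v_0 = (0, -2, 2).
v_2 = A·v_1 = (-2, 0, 2).
v_3 = A·v_2 = (-2, -4, 4).

v_3 = (-2, -4, 4)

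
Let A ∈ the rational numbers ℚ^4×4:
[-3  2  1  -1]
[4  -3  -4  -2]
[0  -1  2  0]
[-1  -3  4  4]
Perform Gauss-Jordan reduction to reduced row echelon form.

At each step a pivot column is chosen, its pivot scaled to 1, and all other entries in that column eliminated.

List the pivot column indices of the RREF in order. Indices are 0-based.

[1] R0 /= -3  ⇒  (1, -2/3, -1/3, 1/3)
     R1 -= 4·R0  ⇒  (0, -1/3, -8/3, -10/3)
     R3 -= -1·R0  ⇒  (0, -11/3, 11/3, 13/3)
[2] R1 /= -1/3  ⇒  (0, 1, 8, 10)
     R0 -= -2/3·R1  ⇒  (1, 0, 5, 7)
     R2 -= -1·R1  ⇒  (0, 0, 10, 10)
     R3 -= -11/3·R1  ⇒  (0, 0, 33, 41)
[3] R2 /= 10  ⇒  (0, 0, 1, 1)
     R0 -= 5·R2  ⇒  (1, 0, 0, 2)
     R1 -= 8·R2  ⇒  (0, 1, 0, 2)
     R3 -= 33·R2  ⇒  (0, 0, 0, 8)
[4] R3 /= 8  ⇒  (0, 0, 0, 1)
     R0 -= 2·R3  ⇒  (1, 0, 0, 0)
     R1 -= 2·R3  ⇒  (0, 1, 0, 0)
     R2 -= 1·R3  ⇒  (0, 0, 1, 0)

pivot columns: 0, 1, 2, 3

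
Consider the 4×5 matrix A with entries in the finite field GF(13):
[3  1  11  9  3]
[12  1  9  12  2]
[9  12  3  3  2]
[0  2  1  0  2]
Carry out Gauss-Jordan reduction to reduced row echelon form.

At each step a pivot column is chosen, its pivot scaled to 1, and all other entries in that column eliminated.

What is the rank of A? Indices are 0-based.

rank = 4

[1] R0 /= 3  ⇒  (1, 9, 8, 3, 1)
     R1 -= 12·R0  ⇒  (0, 10, 4, 2, 3)
     R2 -= 9·R0  ⇒  (0, 9, 9, 2, 6)
[2] R1 /= 10  ⇒  (0, 1, 3, 8, 12)
     R0 -= 9·R1  ⇒  (1, 0, 7, 9, 10)
     R2 -= 9·R1  ⇒  (0, 0, 8, 8, 2)
     R3 -= 2·R1  ⇒  (0, 0, 8, 10, 4)
[3] R2 /= 8  ⇒  (0, 0, 1, 1, 10)
     R0 -= 7·R2  ⇒  (1, 0, 0, 2, 5)
     R1 -= 3·R2  ⇒  (0, 1, 0, 5, 8)
     R3 -= 8·R2  ⇒  (0, 0, 0, 2, 2)
[4] R3 /= 2  ⇒  (0, 0, 0, 1, 1)
     R0 -= 2·R3  ⇒  (1, 0, 0, 0, 3)
     R1 -= 5·R3  ⇒  (0, 1, 0, 0, 3)
     R2 -= 1·R3  ⇒  (0, 0, 1, 0, 9)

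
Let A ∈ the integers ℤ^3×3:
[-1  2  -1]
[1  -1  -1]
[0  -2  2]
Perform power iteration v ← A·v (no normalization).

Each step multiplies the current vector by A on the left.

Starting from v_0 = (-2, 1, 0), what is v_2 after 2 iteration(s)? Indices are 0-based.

v_2 = (-8, 9, 2)

v_0 = (-2, 1, 0).
v_1 = A·v_0 = (4, -3, -2).
v_2 = A·v_1 = (-8, 9, 2).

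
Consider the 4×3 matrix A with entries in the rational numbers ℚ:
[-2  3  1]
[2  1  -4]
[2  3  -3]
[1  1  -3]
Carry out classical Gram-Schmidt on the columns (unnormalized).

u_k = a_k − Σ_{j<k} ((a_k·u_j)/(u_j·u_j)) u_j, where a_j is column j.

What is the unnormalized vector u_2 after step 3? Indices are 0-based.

u_2 = (-95/251, -210/251, 265/251, -300/251)

Step 1: u_0 = a_0 = (-2, 2, 2, 1).
Step 2: u_1 = a_1 − (3/13)·u_0 = (45/13, 7/13, 33/13, 10/13).
Step 3: u_2 = a_2 − (-19/13)·u_0 − (-112/251)·u_1 = (-95/251, -210/251, 265/251, -300/251).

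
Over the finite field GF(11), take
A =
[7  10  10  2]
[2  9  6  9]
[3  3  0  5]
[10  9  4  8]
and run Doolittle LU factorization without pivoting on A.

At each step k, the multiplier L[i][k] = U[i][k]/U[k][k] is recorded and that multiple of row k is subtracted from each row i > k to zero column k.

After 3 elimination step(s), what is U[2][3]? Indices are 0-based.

[col 0] pivot 7
  R1 -= 5*R0 → (0, 3, 0, 10)  (L[1][0] := 5)
  R2 -= 2*R0 → (0, 5, 2, 1)  (L[2][0] := 2)
  R3 -= 3*R0 → (0, 1, 7, 2)  (L[3][0] := 3)
[col 1] pivot 3
  R2 -= 9*R1 → (0, 0, 2, 10)  (L[2][1] := 9)
  R3 -= 4*R1 → (0, 0, 7, 6)  (L[3][1] := 4)
[col 2] pivot 2
  R3 -= 9*R2 → (0, 0, 0, 4)  (L[3][2] := 9)

U[2][3] = 10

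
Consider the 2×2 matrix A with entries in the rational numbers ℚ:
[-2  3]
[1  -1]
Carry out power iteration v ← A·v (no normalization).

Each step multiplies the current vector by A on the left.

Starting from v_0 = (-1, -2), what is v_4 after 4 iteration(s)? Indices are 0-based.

v_4 = (122, -53)

v_0 = (-1, -2).
v_1 = A·v_0 = (-4, 1).
v_2 = A·v_1 = (11, -5).
v_3 = A·v_2 = (-37, 16).
v_4 = A·v_3 = (122, -53).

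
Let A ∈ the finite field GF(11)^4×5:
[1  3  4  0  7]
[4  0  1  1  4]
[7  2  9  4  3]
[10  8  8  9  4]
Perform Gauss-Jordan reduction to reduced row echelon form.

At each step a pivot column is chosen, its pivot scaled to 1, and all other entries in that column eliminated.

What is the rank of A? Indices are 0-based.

rank = 4

pivot(0,0)=1: scale R0 → (1, 3, 4, 0, 7)
  clear (1,0): R1 −= (4)R0 → (0, 10, 7, 1, 9)
  clear (2,0): R2 −= (7)R0 → (0, 3, 3, 4, 9)
  clear (3,0): R3 −= (10)R0 → (0, 0, 1, 9, 0)
pivot(1,1)=10: scale R1 → (0, 1, 4, 10, 2)
  clear (0,1): R0 −= (3)R1 → (1, 0, 3, 3, 1)
  clear (2,1): R2 −= (3)R1 → (0, 0, 2, 7, 3)
pivot(2,2)=2: scale R2 → (0, 0, 1, 9, 7)
  clear (0,2): R0 −= (3)R2 → (1, 0, 0, 9, 2)
  clear (1,2): R1 −= (4)R2 → (0, 1, 0, 7, 7)
  clear (3,2): R3 −= (1)R2 → (0, 0, 0, 0, 4)
col 3: no nonzero at/below row 3; advance.
pivot(3,4)=4: scale R3 → (0, 0, 0, 0, 1)
  clear (0,4): R0 −= (2)R3 → (1, 0, 0, 9, 0)
  clear (1,4): R1 −= (7)R3 → (0, 1, 0, 7, 0)
  clear (2,4): R2 −= (7)R3 → (0, 0, 1, 9, 0)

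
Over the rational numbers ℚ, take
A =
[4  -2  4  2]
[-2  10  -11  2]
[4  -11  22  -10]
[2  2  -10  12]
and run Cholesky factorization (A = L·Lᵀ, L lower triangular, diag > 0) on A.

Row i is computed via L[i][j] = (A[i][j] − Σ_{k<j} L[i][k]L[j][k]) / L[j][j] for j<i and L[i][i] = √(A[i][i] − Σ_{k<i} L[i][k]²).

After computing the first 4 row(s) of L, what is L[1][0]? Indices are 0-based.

Step 1: L[0][0] = √(4) = 2.
  L[1][0] = (-2) / L[0][0] = -1.
Step 2: L[1][1] = √(9) = 3.
  L[2][0] = (4) / L[0][0] = 2.
  L[2][1] = (-9) / L[1][1] = -3.
Step 3: L[2][2] = √(9) = 3.
  L[3][0] = (2) / L[0][0] = 1.
  L[3][1] = (3) / L[1][1] = 1.
  L[3][2] = (-9) / L[2][2] = -3.
Step 4: L[3][3] = √(1) = 1.

L[1][0] = -1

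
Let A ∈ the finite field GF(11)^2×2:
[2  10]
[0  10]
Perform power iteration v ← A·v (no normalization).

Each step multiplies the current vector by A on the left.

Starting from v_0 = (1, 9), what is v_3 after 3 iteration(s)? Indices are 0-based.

v_3 = (3, 2)

v_0 = (1, 9).
v_1 = A·v_0 = (4, 2).
v_2 = A·v_1 = (6, 9).
v_3 = A·v_2 = (3, 2).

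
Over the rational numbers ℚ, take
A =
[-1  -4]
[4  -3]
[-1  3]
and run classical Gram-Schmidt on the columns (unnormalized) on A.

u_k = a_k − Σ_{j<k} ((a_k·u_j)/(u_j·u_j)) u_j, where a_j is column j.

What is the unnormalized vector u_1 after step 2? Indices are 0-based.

u_1 = (-83/18, -5/9, 43/18)

Step 1: u_0 = a_0 = (-1, 4, -1).
Step 2: u_1 = a_1 − (-11/18)·u_0 = (-83/18, -5/9, 43/18).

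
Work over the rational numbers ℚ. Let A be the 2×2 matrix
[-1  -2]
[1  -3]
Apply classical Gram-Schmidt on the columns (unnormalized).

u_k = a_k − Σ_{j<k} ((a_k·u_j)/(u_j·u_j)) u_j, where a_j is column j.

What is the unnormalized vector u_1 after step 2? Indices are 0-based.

Step 1: u_0 = a_0 = (-1, 1).
Step 2: u_1 = a_1 − (-1/2)·u_0 = (-5/2, -5/2).

u_1 = (-5/2, -5/2)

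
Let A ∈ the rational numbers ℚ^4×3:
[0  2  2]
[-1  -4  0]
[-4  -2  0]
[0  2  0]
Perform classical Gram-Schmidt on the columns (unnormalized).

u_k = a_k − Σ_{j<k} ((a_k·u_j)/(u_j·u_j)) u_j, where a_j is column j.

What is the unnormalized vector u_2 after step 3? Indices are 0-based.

u_2 = (132/83, 56/83, -14/83, -34/83)

Step 1: u_0 = a_0 = (0, -1, -4, 0).
Step 2: u_1 = a_1 − (12/17)·u_0 = (2, -56/17, 14/17, 2).
Step 3: u_2 = a_2 − (0)·u_0 − (17/83)·u_1 = (132/83, 56/83, -14/83, -34/83).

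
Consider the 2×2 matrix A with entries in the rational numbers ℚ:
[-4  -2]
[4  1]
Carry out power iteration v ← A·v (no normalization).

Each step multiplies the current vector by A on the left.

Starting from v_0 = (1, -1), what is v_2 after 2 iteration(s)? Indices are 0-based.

v_0 = (1, -1).
v_1 = A·v_0 = (-2, 3).
v_2 = A·v_1 = (2, -5).

v_2 = (2, -5)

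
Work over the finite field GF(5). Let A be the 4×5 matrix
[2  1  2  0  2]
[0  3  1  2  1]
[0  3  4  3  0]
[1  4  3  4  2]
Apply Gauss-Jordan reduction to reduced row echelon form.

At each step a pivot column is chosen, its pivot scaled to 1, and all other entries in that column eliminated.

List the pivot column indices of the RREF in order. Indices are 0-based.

pivot(0,0)=2: scale R0 → (1, 3, 1, 0, 1)
  clear (3,0): R3 −= (1)R0 → (0, 1, 2, 4, 1)
pivot(1,1)=3: scale R1 → (0, 1, 2, 4, 2)
  clear (0,1): R0 −= (3)R1 → (1, 0, 0, 3, 0)
  clear (2,1): R2 −= (3)R1 → (0, 0, 3, 1, 4)
  clear (3,1): R3 −= (1)R1 → (0, 0, 0, 0, 4)
pivot(2,2)=3: scale R2 → (0, 0, 1, 2, 3)
  clear (1,2): R1 −= (2)R2 → (0, 1, 0, 0, 1)
col 3: no nonzero at/below row 3; advance.
pivot(3,4)=4: scale R3 → (0, 0, 0, 0, 1)
  clear (1,4): R1 −= (1)R3 → (0, 1, 0, 0, 0)
  clear (2,4): R2 −= (3)R3 → (0, 0, 1, 2, 0)

pivot columns: 0, 1, 2, 4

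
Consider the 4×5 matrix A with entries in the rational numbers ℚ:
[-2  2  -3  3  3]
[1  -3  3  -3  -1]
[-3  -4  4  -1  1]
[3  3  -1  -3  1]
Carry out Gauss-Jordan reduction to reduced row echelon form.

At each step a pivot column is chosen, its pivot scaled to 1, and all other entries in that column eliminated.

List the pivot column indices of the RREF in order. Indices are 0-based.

[1] R0 /= -2  ⇒  (1, -1, 3/2, -3/2, -3/2)
     R1 -= 1·R0  ⇒  (0, -2, 3/2, -3/2, 1/2)
     R2 -= -3·R0  ⇒  (0, -7, 17/2, -11/2, -7/2)
     R3 -= 3·R0  ⇒  (0, 6, -11/2, 3/2, 11/2)
[2] R1 /= -2  ⇒  (0, 1, -3/4, 3/4, -1/4)
     R0 -= -1·R1  ⇒  (1, 0, 3/4, -3/4, -7/4)
     R2 -= -7·R1  ⇒  (0, 0, 13/4, -1/4, -21/4)
     R3 -= 6·R1  ⇒  (0, 0, -1, -3, 7)
[3] R2 /= 13/4  ⇒  (0, 0, 1, -1/13, -21/13)
     R0 -= 3/4·R2  ⇒  (1, 0, 0, -9/13, -7/13)
     R1 -= -3/4·R2  ⇒  (0, 1, 0, 9/13, -19/13)
     R3 -= -1·R2  ⇒  (0, 0, 0, -40/13, 70/13)
[4] R3 /= -40/13  ⇒  (0, 0, 0, 1, -7/4)
     R0 -= -9/13·R3  ⇒  (1, 0, 0, 0, -7/4)
     R1 -= 9/13·R3  ⇒  (0, 1, 0, 0, -1/4)
     R2 -= -1/13·R3  ⇒  (0, 0, 1, 0, -7/4)

pivot columns: 0, 1, 2, 3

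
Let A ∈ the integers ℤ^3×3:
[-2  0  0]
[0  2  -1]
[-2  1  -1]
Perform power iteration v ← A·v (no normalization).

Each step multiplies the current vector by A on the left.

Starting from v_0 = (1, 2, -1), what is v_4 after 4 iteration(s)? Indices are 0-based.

v_0 = (1, 2, -1).
v_1 = A·v_0 = (-2, 5, 1).
v_2 = A·v_1 = (4, 9, 8).
v_3 = A·v_2 = (-8, 10, -7).
v_4 = A·v_3 = (16, 27, 33).

v_4 = (16, 27, 33)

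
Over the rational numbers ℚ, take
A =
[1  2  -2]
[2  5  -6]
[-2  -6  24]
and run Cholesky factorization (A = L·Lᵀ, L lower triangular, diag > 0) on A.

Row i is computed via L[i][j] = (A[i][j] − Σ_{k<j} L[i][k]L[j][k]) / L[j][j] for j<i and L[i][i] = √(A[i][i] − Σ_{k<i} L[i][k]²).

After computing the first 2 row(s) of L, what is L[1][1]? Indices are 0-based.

L[1][1] = 1

Step 1: L[0][0] = √(1) = 1.
  L[1][0] = (2) / L[0][0] = 2.
Step 2: L[1][1] = √(1) = 1.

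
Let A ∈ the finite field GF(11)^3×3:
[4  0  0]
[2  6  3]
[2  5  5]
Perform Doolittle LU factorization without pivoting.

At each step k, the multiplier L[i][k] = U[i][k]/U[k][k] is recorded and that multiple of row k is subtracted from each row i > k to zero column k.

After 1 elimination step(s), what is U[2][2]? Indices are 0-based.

U[2][2] = 5

k=0: U[0][0]=4
  eliminate (1,0): mult=6, new row 1: (0, 6, 3); set L[1][0]=6
  eliminate (2,0): mult=6, new row 2: (0, 5, 5); set L[2][0]=6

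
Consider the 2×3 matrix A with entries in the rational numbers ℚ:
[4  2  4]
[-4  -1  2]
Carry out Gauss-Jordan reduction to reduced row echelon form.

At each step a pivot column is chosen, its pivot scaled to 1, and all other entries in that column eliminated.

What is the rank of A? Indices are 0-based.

pivot(0,0)=4: scale R0 → (1, 1/2, 1)
  clear (1,0): R1 −= (-4)R0 → (0, 1, 6)
pivot(1,1)=1: scale R1 → (0, 1, 6)
  clear (0,1): R0 −= (1/2)R1 → (1, 0, -2)

rank = 2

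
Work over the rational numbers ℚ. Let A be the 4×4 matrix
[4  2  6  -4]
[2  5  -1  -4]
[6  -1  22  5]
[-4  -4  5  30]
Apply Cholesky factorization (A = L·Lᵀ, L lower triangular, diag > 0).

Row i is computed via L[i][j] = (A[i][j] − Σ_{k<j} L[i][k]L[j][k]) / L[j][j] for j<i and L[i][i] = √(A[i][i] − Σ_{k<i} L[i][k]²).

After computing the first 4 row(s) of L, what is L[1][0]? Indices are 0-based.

L[1][0] = 1

Step 1: L[0][0] = √(4) = 2.
  L[1][0] = (2) / L[0][0] = 1.
Step 2: L[1][1] = √(4) = 2.
  L[2][0] = (6) / L[0][0] = 3.
  L[2][1] = (-4) / L[1][1] = -2.
Step 3: L[2][2] = √(9) = 3.
  L[3][0] = (-4) / L[0][0] = -2.
  L[3][1] = (-2) / L[1][1] = -1.
  L[3][2] = (9) / L[2][2] = 3.
Step 4: L[3][3] = √(16) = 4.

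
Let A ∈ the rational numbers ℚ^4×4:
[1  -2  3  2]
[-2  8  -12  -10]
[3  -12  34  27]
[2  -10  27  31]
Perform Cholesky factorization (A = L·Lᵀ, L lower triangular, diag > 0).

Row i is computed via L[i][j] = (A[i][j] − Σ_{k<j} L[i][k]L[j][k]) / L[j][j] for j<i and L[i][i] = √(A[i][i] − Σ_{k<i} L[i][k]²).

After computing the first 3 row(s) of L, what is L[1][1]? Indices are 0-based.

Step 1: L[0][0] = √(1) = 1.
  L[1][0] = (-2) / L[0][0] = -2.
Step 2: L[1][1] = √(4) = 2.
  L[2][0] = (3) / L[0][0] = 3.
  L[2][1] = (-6) / L[1][1] = -3.
Step 3: L[2][2] = √(16) = 4.

L[1][1] = 2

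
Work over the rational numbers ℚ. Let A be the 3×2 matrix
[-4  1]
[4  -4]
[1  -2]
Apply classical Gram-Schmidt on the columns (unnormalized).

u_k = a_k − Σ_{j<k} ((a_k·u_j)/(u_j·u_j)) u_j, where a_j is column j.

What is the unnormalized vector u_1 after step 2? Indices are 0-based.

Step 1: u_0 = a_0 = (-4, 4, 1).
Step 2: u_1 = a_1 − (-2/3)·u_0 = (-5/3, -4/3, -4/3).

u_1 = (-5/3, -4/3, -4/3)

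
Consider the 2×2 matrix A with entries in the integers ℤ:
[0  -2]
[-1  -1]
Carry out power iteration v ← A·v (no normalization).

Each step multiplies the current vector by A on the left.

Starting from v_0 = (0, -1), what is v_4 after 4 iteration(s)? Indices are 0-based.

v_0 = (0, -1).
v_1 = A·v_0 = (2, 1).
v_2 = A·v_1 = (-2, -3).
v_3 = A·v_2 = (6, 5).
v_4 = A·v_3 = (-10, -11).

v_4 = (-10, -11)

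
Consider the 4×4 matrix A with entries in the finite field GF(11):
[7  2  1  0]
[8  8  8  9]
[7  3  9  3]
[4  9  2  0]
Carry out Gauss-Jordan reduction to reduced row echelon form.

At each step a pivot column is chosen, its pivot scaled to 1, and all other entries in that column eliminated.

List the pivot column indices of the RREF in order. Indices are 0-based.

[1] R0 /= 7  ⇒  (1, 5, 8, 0)
     R1 -= 8·R0  ⇒  (0, 1, 10, 9)
     R2 -= 7·R0  ⇒  (0, 1, 8, 3)
     R3 -= 4·R0  ⇒  (0, 0, 3, 0)
[2] R1 /= 1  ⇒  (0, 1, 10, 9)
     R0 -= 5·R1  ⇒  (1, 0, 2, 10)
     R2 -= 1·R1  ⇒  (0, 0, 9, 5)
[3] R2 /= 9  ⇒  (0, 0, 1, 3)
     R0 -= 2·R2  ⇒  (1, 0, 0, 4)
     R1 -= 10·R2  ⇒  (0, 1, 0, 1)
     R3 -= 3·R2  ⇒  (0, 0, 0, 2)
[4] R3 /= 2  ⇒  (0, 0, 0, 1)
     R0 -= 4·R3  ⇒  (1, 0, 0, 0)
     R1 -= 1·R3  ⇒  (0, 1, 0, 0)
     R2 -= 3·R3  ⇒  (0, 0, 1, 0)

pivot columns: 0, 1, 2, 3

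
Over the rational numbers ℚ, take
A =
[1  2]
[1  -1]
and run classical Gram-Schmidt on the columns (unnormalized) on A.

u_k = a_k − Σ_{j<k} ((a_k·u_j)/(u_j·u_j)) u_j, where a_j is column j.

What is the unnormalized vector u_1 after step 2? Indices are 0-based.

Step 1: u_0 = a_0 = (1, 1).
Step 2: u_1 = a_1 − (1/2)·u_0 = (3/2, -3/2).

u_1 = (3/2, -3/2)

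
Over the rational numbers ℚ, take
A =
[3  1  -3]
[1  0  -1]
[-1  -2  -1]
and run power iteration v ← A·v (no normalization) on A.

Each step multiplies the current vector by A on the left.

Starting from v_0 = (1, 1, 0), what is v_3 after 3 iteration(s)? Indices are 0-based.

v_3 = (82, 25, -33)

v_0 = (1, 1, 0).
v_1 = A·v_0 = (4, 1, -3).
v_2 = A·v_1 = (22, 7, -3).
v_3 = A·v_2 = (82, 25, -33).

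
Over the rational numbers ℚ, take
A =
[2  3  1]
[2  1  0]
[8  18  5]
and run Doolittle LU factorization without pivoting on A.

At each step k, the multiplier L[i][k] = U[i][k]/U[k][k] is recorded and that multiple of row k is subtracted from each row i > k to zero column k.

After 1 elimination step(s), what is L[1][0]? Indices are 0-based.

k=0: U[0][0]=2
  eliminate (1,0): mult=1, new row 1: (0, -2, -1); set L[1][0]=1
  eliminate (2,0): mult=4, new row 2: (0, 6, 1); set L[2][0]=4

L[1][0] = 1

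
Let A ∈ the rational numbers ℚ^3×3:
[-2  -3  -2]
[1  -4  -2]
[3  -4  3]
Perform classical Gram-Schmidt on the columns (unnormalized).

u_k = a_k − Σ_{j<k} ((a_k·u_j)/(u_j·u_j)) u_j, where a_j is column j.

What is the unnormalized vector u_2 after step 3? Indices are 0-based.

u_2 = (68/79, -289/158, 187/158)

Step 1: u_0 = a_0 = (-2, 1, 3).
Step 2: u_1 = a_1 − (-5/7)·u_0 = (-31/7, -23/7, -13/7).
Step 3: u_2 = a_2 − (11/14)·u_0 − (23/79)·u_1 = (68/79, -289/158, 187/158).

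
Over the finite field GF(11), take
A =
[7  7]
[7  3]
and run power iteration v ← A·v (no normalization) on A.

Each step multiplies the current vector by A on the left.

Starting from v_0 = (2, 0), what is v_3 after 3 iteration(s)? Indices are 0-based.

v_3 = (9, 10)

v_0 = (2, 0).
v_1 = A·v_0 = (3, 3).
v_2 = A·v_1 = (9, 8).
v_3 = A·v_2 = (9, 10).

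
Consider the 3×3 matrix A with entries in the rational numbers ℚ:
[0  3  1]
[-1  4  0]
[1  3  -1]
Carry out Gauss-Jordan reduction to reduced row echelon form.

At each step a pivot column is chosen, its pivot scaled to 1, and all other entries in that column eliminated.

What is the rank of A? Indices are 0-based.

[1] R0 <-> R1
[1] R0 /= -1  ⇒  (1, -4, 0)
     R2 -= 1·R0  ⇒  (0, 7, -1)
[2] R1 /= 3  ⇒  (0, 1, 1/3)
     R0 -= -4·R1  ⇒  (1, 0, 4/3)
     R2 -= 7·R1  ⇒  (0, 0, -10/3)
[3] R2 /= -10/3  ⇒  (0, 0, 1)
     R0 -= 4/3·R2  ⇒  (1, 0, 0)
     R1 -= 1/3·R2  ⇒  (0, 1, 0)

rank = 3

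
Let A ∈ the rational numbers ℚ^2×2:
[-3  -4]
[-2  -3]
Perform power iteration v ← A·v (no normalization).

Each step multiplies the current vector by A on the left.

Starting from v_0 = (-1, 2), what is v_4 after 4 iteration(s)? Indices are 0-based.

v_4 = (1055, 746)

v_0 = (-1, 2).
v_1 = A·v_0 = (-5, -4).
v_2 = A·v_1 = (31, 22).
v_3 = A·v_2 = (-181, -128).
v_4 = A·v_3 = (1055, 746).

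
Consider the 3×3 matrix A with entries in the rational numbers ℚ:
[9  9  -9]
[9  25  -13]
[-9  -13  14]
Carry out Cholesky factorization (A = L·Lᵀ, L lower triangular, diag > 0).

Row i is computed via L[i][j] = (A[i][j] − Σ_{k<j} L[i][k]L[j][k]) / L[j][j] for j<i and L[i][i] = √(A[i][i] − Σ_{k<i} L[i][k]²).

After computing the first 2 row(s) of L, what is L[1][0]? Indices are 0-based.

Step 1: L[0][0] = √(9) = 3.
  L[1][0] = (9) / L[0][0] = 3.
Step 2: L[1][1] = √(16) = 4.

L[1][0] = 3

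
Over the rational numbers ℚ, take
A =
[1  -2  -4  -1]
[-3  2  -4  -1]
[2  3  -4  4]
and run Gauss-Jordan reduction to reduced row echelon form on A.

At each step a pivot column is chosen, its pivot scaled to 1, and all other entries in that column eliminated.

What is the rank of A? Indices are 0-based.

step 1: normalize row 0 (÷1) = (1, -2, -4, -1)
  row 1: subtract -3×row0 = (0, -4, -16, -4)
  row 2: subtract 2×row0 = (0, 7, 4, 6)
step 2: normalize row 1 (÷-4) = (0, 1, 4, 1)
  row 0: subtract -2×row1 = (1, 0, 4, 1)
  row 2: subtract 7×row1 = (0, 0, -24, -1)
step 3: normalize row 2 (÷-24) = (0, 0, 1, 1/24)
  row 0: subtract 4×row2 = (1, 0, 0, 5/6)
  row 1: subtract 4×row2 = (0, 1, 0, 5/6)

rank = 3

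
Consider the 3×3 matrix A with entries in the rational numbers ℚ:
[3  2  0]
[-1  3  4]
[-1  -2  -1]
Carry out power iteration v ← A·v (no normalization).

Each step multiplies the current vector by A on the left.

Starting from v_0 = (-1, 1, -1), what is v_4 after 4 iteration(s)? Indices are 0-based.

v_0 = (-1, 1, -1).
v_1 = A·v_0 = (-1, 0, 0).
v_2 = A·v_1 = (-3, 1, 1).
v_3 = A·v_2 = (-7, 10, 0).
v_4 = A·v_3 = (-1, 37, -13).

v_4 = (-1, 37, -13)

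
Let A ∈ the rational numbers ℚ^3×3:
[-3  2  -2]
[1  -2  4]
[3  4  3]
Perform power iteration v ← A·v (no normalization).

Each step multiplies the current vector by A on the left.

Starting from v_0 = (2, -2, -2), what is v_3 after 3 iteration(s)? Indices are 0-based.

v_3 = (-58, -102, -196)

v_0 = (2, -2, -2).
v_1 = A·v_0 = (-6, -2, -8).
v_2 = A·v_1 = (30, -34, -50).
v_3 = A·v_2 = (-58, -102, -196).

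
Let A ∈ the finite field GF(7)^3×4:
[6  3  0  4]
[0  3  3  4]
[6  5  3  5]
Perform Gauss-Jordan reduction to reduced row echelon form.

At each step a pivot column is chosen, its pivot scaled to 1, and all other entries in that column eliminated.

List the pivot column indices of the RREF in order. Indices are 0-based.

[1] R0 /= 6  ⇒  (1, 4, 0, 3)
     R2 -= 6·R0  ⇒  (0, 2, 3, 1)
[2] R1 /= 3  ⇒  (0, 1, 1, 6)
     R0 -= 4·R1  ⇒  (1, 0, 3, 0)
     R2 -= 2·R1  ⇒  (0, 0, 1, 3)
[3] R2 /= 1  ⇒  (0, 0, 1, 3)
     R0 -= 3·R2  ⇒  (1, 0, 0, 5)
     R1 -= 1·R2  ⇒  (0, 1, 0, 3)

pivot columns: 0, 1, 2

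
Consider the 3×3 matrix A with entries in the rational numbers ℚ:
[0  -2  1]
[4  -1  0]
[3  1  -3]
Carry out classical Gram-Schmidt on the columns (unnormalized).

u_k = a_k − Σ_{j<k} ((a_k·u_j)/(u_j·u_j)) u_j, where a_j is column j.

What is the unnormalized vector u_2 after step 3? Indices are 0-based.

Step 1: u_0 = a_0 = (0, 4, 3).
Step 2: u_1 = a_1 − (-1/25)·u_0 = (-2, -21/25, 28/25).
Step 3: u_2 = a_2 − (-9/25)·u_0 − (-134/149)·u_1 = (-119/149, 102/149, -136/149).

u_2 = (-119/149, 102/149, -136/149)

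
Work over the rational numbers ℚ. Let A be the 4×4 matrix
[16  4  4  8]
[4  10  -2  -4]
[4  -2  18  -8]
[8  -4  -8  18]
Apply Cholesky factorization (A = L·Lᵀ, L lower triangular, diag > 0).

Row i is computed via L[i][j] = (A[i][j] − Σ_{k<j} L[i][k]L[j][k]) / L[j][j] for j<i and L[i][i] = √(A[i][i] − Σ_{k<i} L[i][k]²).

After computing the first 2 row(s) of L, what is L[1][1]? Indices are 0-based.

L[1][1] = 3

Step 1: L[0][0] = √(16) = 4.
  L[1][0] = (4) / L[0][0] = 1.
Step 2: L[1][1] = √(9) = 3.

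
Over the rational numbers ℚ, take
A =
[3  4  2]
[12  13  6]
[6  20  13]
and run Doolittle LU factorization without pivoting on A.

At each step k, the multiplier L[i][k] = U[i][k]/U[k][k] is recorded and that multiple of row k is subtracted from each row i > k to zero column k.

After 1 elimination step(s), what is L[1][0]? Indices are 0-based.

Step 1: pivot at (0,0) is 3.
  row1 ← row1 − (4)·row0  ⇒  L[1][0]=4, U row1=(0, -3, -2)
  row2 ← row2 − (2)·row0  ⇒  L[2][0]=2, U row2=(0, 12, 9)

L[1][0] = 4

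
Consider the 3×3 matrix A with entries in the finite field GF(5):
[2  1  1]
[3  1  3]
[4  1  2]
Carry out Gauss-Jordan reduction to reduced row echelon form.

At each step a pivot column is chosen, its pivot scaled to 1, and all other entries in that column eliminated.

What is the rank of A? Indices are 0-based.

rank = 3

step 1: normalize row 0 (÷2) = (1, 3, 3)
  row 1: subtract 3×row0 = (0, 2, 4)
  row 2: subtract 4×row0 = (0, 4, 0)
step 2: normalize row 1 (÷2) = (0, 1, 2)
  row 0: subtract 3×row1 = (1, 0, 2)
  row 2: subtract 4×row1 = (0, 0, 2)
step 3: normalize row 2 (÷2) = (0, 0, 1)
  row 0: subtract 2×row2 = (1, 0, 0)
  row 1: subtract 2×row2 = (0, 1, 0)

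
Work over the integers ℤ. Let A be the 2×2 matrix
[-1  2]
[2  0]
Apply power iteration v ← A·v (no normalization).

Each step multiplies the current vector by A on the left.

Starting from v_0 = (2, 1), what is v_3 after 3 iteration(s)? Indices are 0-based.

v_0 = (2, 1).
v_1 = A·v_0 = (0, 4).
v_2 = A·v_1 = (8, 0).
v_3 = A·v_2 = (-8, 16).

v_3 = (-8, 16)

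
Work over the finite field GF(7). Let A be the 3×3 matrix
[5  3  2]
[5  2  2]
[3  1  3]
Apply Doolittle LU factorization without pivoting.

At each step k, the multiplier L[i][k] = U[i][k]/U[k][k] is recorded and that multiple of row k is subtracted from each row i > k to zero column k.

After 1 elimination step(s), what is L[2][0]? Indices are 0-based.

L[2][0] = 2

k=0: U[0][0]=5
  eliminate (1,0): mult=1, new row 1: (0, 6, 0); set L[1][0]=1
  eliminate (2,0): mult=2, new row 2: (0, 2, 6); set L[2][0]=2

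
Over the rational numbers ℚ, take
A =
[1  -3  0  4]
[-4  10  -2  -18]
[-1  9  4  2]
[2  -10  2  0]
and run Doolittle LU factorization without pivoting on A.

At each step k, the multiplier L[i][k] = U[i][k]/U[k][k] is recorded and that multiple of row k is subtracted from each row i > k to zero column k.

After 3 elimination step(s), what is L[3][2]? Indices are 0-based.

k=0: U[0][0]=1
  eliminate (1,0): mult=-4, new row 1: (0, -2, -2, -2); set L[1][0]=-4
  eliminate (2,0): mult=-1, new row 2: (0, 6, 4, 6); set L[2][0]=-1
  eliminate (3,0): mult=2, new row 3: (0, -4, 2, -8); set L[3][0]=2
k=1: U[1][1]=-2
  eliminate (2,1): mult=-3, new row 2: (0, 0, -2, 0); set L[2][1]=-3
  eliminate (3,1): mult=2, new row 3: (0, 0, 6, -4); set L[3][1]=2
k=2: U[2][2]=-2
  eliminate (3,2): mult=-3, new row 3: (0, 0, 0, -4); set L[3][2]=-3

L[3][2] = -3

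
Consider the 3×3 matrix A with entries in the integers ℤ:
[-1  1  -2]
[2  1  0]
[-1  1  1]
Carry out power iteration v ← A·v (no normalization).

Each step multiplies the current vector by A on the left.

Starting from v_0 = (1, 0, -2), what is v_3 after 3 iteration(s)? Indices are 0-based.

v_0 = (1, 0, -2).
v_1 = A·v_0 = (3, 2, -3).
v_2 = A·v_1 = (5, 8, -4).
v_3 = A·v_2 = (11, 18, -1).

v_3 = (11, 18, -1)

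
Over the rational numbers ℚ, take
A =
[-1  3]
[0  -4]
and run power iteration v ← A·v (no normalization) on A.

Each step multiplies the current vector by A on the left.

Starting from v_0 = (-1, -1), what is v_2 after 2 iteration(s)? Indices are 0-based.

v_2 = (14, -16)

v_0 = (-1, -1).
v_1 = A·v_0 = (-2, 4).
v_2 = A·v_1 = (14, -16).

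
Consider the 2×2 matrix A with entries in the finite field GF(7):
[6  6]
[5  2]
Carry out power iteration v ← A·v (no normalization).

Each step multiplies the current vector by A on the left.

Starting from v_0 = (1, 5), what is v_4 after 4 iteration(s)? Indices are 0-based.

v_0 = (1, 5).
v_1 = A·v_0 = (1, 1).
v_2 = A·v_1 = (5, 0).
v_3 = A·v_2 = (2, 4).
v_4 = A·v_3 = (1, 4).

v_4 = (1, 4)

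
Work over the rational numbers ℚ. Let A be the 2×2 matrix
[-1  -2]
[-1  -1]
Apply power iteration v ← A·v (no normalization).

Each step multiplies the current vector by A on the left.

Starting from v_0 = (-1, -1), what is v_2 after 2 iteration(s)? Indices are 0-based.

v_2 = (-7, -5)

v_0 = (-1, -1).
v_1 = A·v_0 = (3, 2).
v_2 = A·v_1 = (-7, -5).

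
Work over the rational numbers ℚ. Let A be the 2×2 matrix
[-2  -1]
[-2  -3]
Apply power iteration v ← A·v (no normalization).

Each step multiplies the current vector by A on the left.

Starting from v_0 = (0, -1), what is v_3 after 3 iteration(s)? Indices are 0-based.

v_3 = (21, 43)

v_0 = (0, -1).
v_1 = A·v_0 = (1, 3).
v_2 = A·v_1 = (-5, -11).
v_3 = A·v_2 = (21, 43).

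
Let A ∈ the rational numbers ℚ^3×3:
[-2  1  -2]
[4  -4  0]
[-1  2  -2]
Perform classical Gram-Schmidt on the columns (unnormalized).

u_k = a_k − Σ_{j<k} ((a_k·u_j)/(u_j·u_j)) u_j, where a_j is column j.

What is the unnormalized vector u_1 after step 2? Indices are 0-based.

u_1 = (-19/21, -4/21, 22/21)

Step 1: u_0 = a_0 = (-2, 4, -1).
Step 2: u_1 = a_1 − (-20/21)·u_0 = (-19/21, -4/21, 22/21).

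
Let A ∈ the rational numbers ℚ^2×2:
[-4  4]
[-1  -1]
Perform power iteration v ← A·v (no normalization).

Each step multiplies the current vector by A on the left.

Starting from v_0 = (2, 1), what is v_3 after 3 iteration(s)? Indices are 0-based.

v_3 = (12, -11)

v_0 = (2, 1).
v_1 = A·v_0 = (-4, -3).
v_2 = A·v_1 = (4, 7).
v_3 = A·v_2 = (12, -11).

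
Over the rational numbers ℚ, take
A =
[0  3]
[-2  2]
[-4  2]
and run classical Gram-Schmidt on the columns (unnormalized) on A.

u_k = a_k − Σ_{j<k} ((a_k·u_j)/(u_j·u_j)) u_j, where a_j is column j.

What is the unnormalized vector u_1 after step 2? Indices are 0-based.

Step 1: u_0 = a_0 = (0, -2, -4).
Step 2: u_1 = a_1 − (-3/5)·u_0 = (3, 4/5, -2/5).

u_1 = (3, 4/5, -2/5)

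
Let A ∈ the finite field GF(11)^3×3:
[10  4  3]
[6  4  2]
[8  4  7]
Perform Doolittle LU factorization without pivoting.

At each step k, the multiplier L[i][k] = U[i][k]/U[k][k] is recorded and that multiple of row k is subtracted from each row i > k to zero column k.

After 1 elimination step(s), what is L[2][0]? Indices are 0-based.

L[2][0] = 3

[col 0] pivot 10
  R1 -= 5*R0 → (0, 6, 9)  (L[1][0] := 5)
  R2 -= 3*R0 → (0, 3, 9)  (L[2][0] := 3)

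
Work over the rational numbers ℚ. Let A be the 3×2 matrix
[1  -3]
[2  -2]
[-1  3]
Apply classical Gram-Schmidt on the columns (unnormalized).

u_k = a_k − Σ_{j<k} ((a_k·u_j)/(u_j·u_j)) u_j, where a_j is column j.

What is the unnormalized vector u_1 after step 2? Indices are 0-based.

u_1 = (-4/3, 4/3, 4/3)

Step 1: u_0 = a_0 = (1, 2, -1).
Step 2: u_1 = a_1 − (-5/3)·u_0 = (-4/3, 4/3, 4/3).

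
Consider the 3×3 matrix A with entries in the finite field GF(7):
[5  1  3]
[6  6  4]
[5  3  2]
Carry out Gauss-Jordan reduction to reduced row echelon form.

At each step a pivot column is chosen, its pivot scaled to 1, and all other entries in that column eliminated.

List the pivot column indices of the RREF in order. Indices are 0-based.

step 1: normalize row 0 (÷5) = (1, 3, 2)
  row 1: subtract 6×row0 = (0, 2, 6)
  row 2: subtract 5×row0 = (0, 2, 6)
step 2: normalize row 1 (÷2) = (0, 1, 3)
  row 0: subtract 3×row1 = (1, 0, 0)
  row 2: subtract 2×row1 = (0, 0, 0)
skip col 2 (zero from row 2)

pivot columns: 0, 1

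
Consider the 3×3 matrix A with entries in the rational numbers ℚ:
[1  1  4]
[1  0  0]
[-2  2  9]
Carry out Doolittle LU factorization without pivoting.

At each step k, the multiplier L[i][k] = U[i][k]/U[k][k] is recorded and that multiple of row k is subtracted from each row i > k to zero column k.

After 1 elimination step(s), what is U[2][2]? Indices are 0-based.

U[2][2] = 17

k=0: U[0][0]=1
  eliminate (1,0): mult=1, new row 1: (0, -1, -4); set L[1][0]=1
  eliminate (2,0): mult=-2, new row 2: (0, 4, 17); set L[2][0]=-2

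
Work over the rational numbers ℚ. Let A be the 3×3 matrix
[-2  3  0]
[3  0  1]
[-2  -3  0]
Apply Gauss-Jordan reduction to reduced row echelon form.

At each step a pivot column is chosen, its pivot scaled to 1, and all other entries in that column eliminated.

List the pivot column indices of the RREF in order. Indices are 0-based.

[1] R0 /= -2  ⇒  (1, -3/2, 0)
     R1 -= 3·R0  ⇒  (0, 9/2, 1)
     R2 -= -2·R0  ⇒  (0, -6, 0)
[2] R1 /= 9/2  ⇒  (0, 1, 2/9)
     R0 -= -3/2·R1  ⇒  (1, 0, 1/3)
     R2 -= -6·R1  ⇒  (0, 0, 4/3)
[3] R2 /= 4/3  ⇒  (0, 0, 1)
     R0 -= 1/3·R2  ⇒  (1, 0, 0)
     R1 -= 2/9·R2  ⇒  (0, 1, 0)

pivot columns: 0, 1, 2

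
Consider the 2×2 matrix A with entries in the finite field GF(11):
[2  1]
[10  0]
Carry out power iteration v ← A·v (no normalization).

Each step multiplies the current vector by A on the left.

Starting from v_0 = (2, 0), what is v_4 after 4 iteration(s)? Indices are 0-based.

v_0 = (2, 0).
v_1 = A·v_0 = (4, 9).
v_2 = A·v_1 = (6, 7).
v_3 = A·v_2 = (8, 5).
v_4 = A·v_3 = (10, 3).

v_4 = (10, 3)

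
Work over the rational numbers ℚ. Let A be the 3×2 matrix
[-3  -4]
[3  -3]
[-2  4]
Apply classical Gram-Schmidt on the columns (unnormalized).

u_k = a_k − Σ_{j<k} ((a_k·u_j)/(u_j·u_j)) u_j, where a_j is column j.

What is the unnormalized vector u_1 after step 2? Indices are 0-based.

Step 1: u_0 = a_0 = (-3, 3, -2).
Step 2: u_1 = a_1 − (-5/22)·u_0 = (-103/22, -51/22, 39/11).

u_1 = (-103/22, -51/22, 39/11)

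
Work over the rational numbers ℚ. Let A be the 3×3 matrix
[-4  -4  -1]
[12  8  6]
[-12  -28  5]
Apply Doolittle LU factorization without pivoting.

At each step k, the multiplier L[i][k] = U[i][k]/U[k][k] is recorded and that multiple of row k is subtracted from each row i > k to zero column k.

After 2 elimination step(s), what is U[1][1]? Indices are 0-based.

[col 0] pivot -4
  R1 -= -3*R0 → (0, -4, 3)  (L[1][0] := -3)
  R2 -= 3*R0 → (0, -16, 8)  (L[2][0] := 3)
[col 1] pivot -4
  R2 -= 4*R1 → (0, 0, -4)  (L[2][1] := 4)

U[1][1] = -4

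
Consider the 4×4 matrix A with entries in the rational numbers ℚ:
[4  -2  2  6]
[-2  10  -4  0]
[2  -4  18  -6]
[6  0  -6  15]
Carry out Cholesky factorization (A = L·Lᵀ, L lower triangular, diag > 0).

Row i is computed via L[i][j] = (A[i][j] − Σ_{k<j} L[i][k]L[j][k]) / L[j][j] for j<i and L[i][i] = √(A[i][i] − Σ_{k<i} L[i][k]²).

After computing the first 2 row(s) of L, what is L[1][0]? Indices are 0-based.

Step 1: L[0][0] = √(4) = 2.
  L[1][0] = (-2) / L[0][0] = -1.
Step 2: L[1][1] = √(9) = 3.

L[1][0] = -1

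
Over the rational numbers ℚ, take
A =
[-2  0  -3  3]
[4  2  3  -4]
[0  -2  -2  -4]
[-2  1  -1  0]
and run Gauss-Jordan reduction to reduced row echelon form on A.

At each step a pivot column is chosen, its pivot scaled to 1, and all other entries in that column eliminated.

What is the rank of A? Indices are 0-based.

[1] R0 /= -2  ⇒  (1, 0, 3/2, -3/2)
     R1 -= 4·R0  ⇒  (0, 2, -3, 2)
     R3 -= -2·R0  ⇒  (0, 1, 2, -3)
[2] R1 /= 2  ⇒  (0, 1, -3/2, 1)
     R2 -= -2·R1  ⇒  (0, 0, -5, -2)
     R3 -= 1·R1  ⇒  (0, 0, 7/2, -4)
[3] R2 /= -5  ⇒  (0, 0, 1, 2/5)
     R0 -= 3/2·R2  ⇒  (1, 0, 0, -21/10)
     R1 -= -3/2·R2  ⇒  (0, 1, 0, 8/5)
     R3 -= 7/2·R2  ⇒  (0, 0, 0, -27/5)
[4] R3 /= -27/5  ⇒  (0, 0, 0, 1)
     R0 -= -21/10·R3  ⇒  (1, 0, 0, 0)
     R1 -= 8/5·R3  ⇒  (0, 1, 0, 0)
     R2 -= 2/5·R3  ⇒  (0, 0, 1, 0)

rank = 4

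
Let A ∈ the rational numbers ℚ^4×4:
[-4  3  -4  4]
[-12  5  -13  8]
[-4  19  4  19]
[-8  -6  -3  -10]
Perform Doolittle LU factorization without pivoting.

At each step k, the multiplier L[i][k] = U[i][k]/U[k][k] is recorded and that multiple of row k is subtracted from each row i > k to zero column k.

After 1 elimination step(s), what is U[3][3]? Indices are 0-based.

U[3][3] = -18

k=0: U[0][0]=-4
  eliminate (1,0): mult=3, new row 1: (0, -4, -1, -4); set L[1][0]=3
  eliminate (2,0): mult=1, new row 2: (0, 16, 8, 15); set L[2][0]=1
  eliminate (3,0): mult=2, new row 3: (0, -12, 5, -18); set L[3][0]=2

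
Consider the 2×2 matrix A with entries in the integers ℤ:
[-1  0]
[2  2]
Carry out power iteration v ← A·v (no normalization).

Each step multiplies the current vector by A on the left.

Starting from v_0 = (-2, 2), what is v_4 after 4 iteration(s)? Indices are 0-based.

v_0 = (-2, 2).
v_1 = A·v_0 = (2, 0).
v_2 = A·v_1 = (-2, 4).
v_3 = A·v_2 = (2, 4).
v_4 = A·v_3 = (-2, 12).

v_4 = (-2, 12)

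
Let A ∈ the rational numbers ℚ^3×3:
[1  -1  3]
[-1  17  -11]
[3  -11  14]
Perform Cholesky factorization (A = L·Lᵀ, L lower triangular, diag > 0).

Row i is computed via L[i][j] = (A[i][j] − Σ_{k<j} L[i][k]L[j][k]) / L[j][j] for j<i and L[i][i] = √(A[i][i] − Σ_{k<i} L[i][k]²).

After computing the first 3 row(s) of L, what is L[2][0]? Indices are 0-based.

L[2][0] = 3

Step 1: L[0][0] = √(1) = 1.
  L[1][0] = (-1) / L[0][0] = -1.
Step 2: L[1][1] = √(16) = 4.
  L[2][0] = (3) / L[0][0] = 3.
  L[2][1] = (-8) / L[1][1] = -2.
Step 3: L[2][2] = √(1) = 1.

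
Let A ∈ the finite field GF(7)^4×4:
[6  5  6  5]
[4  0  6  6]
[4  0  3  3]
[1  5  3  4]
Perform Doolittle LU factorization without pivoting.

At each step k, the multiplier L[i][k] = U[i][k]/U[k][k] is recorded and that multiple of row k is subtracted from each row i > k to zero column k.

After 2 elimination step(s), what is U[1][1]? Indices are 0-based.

[col 0] pivot 6
  R1 -= 3*R0 → (0, 6, 2, 5)  (L[1][0] := 3)
  R2 -= 3*R0 → (0, 6, 6, 2)  (L[2][0] := 3)
  R3 -= 6*R0 → (0, 3, 2, 2)  (L[3][0] := 6)
[col 1] pivot 6
  R2 -= 1*R1 → (0, 0, 4, 4)  (L[2][1] := 1)
  R3 -= 4*R1 → (0, 0, 1, 3)  (L[3][1] := 4)

U[1][1] = 6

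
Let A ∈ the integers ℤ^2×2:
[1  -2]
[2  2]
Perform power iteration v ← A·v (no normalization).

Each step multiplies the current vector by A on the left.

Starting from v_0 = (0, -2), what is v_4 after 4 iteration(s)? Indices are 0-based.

v_4 = (-36, 72)

v_0 = (0, -2).
v_1 = A·v_0 = (4, -4).
v_2 = A·v_1 = (12, 0).
v_3 = A·v_2 = (12, 24).
v_4 = A·v_3 = (-36, 72).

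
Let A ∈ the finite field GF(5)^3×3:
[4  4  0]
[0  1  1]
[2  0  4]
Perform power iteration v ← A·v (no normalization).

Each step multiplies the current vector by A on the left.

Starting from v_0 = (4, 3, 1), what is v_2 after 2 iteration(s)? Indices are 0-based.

v_0 = (4, 3, 1).
v_1 = A·v_0 = (3, 4, 2).
v_2 = A·v_1 = (3, 1, 4).

v_2 = (3, 1, 4)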